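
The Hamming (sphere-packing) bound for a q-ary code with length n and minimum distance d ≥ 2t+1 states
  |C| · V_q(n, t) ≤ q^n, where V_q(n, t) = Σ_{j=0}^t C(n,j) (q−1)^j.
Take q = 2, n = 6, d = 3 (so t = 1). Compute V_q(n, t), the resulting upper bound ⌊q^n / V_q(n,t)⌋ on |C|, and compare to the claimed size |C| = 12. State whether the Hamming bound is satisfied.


V_q(n, t) = 7, q^n = 64, Hamming bound = 9, |C| = 12 > bound (violated).

Step 1: Compute V_q(n, t) = Σ_{j=0}^1 C(n, j) (q−1)^j.
  j = 0: C(6,0)·(1)^0 = 1·1 = 1.
  j = 1: C(6,1)·(1)^1 = 6·1 = 6.
  V_q(n, t) = 1 + 6 = 7.
Step 2: q^n = 2^6 = 64.
Step 3: Hamming bound ⌊q^n / V_q(n,t)⌋ = ⌊64/7⌋ = 9.
Step 4: Compare |C| = 12 to 9: violated.
The claimed |C| lies above the Hamming bound, so no 2-ary code of length 6 with d ≥ 3 can have 12 codewords.


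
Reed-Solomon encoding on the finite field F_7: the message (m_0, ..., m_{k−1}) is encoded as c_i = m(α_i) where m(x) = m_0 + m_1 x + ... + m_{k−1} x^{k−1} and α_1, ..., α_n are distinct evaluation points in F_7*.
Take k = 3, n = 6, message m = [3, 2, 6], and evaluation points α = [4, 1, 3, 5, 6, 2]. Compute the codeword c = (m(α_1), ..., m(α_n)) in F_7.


c = [2, 4, 0, 2, 0, 3]

Message polynomial: m(x) = 3 + 2·x + 6·x^2 (mod 7).
For each evaluation point α_i, compute m(α_i) mod 7:
  α_1 = 4: Horner steps 6 → 5 → 2, so m(4) = 2.
  α_2 = 1: Horner steps 6 → 1 → 4, so m(1) = 4.
  α_3 = 3: Horner steps 6 → 6 → 0, so m(3) = 0.
  α_4 = 5: Horner steps 6 → 4 → 2, so m(5) = 2.
  α_5 = 6: Horner steps 6 → 3 → 0, so m(6) = 0.
  α_6 = 2: Horner steps 6 → 0 → 3, so m(2) = 3.
Codeword c = [2, 4, 0, 2, 0, 3] ∈ F_7^6.


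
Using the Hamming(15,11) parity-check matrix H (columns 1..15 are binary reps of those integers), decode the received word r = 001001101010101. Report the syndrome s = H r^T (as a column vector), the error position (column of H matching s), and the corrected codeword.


s = (0, 0, 1, 0)^T, error position = 2, corrected codeword c = 011001101010101

Compute s = H r^T mod 2 one row at a time:
  s_1 = 0 + 1 + 0 + 1 + 0 + 1 + 0 + 1 = 4 ≡ 0 (mod 2).
  s_2 = 0 + 0 + 1 + 1 + 0 + 1 + 0 + 1 = 4 ≡ 0 (mod 2).
  s_3 = 0 + 1 + 1 + 1 + 0 + 1 + 0 + 1 = 5 ≡ 1 (mod 2).
  s_4 = 0 + 1 + 0 + 1 + 1 + 1 + 1 + 1 = 6 ≡ 0 (mod 2).
s = (0, 0, 1, 0)^T — this equals column 2 of H (binary 0010), so error is at position 2.
Correct: flip bit 2 of r = 001001101010101 to get c = 011001101010101.


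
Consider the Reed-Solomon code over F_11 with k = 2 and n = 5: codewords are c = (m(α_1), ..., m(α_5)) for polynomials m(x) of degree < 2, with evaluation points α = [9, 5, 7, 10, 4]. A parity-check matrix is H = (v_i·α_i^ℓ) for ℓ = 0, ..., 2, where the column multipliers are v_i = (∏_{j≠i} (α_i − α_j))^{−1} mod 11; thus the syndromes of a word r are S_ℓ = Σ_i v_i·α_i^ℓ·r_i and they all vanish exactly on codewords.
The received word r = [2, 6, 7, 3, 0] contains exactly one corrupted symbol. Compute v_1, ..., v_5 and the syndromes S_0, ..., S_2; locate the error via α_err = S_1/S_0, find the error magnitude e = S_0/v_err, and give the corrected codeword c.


S = (4, 3, 5), error at position 1, error magnitude e = 5, c = [8, 6, 7, 3, 0].

Step 1: column multipliers v_i = (∏_{j≠i}(α_i − α_j))^{−1} mod 11.
  i = 1 (α = 9): (9−5)(9−7)(9−10)(9−4) = 4·2·(−1)·5 = −40 ≡ 4, so v_1 = 4^{−1} = 3 (mod 11).
  i = 2 (α = 5): (5−9)(5−7)(5−10)(5−4) = (−4)·(−2)·(−5)·1 = −40 ≡ 4, so v_2 = 4^{−1} = 3 (mod 11).
  i = 3 (α = 7): (7−9)(7−5)(7−10)(7−4) = (−2)·2·(−3)·3 = 36 ≡ 3, so v_3 = 3^{−1} = 4 (mod 11).
  i = 4 (α = 10): (10−9)(10−5)(10−7)(10−4) = 1·5·3·6 = 90 ≡ 2, so v_4 = 2^{−1} = 6 (mod 11).
  i = 5 (α = 4): (4−9)(4−5)(4−7)(4−10) = (−5)·(−1)·(−3)·(−6) = 90 ≡ 2, so v_5 = 2^{−1} = 6 (mod 11).
  v = [3, 3, 4, 6, 6].
Step 2: syndromes of r = [2, 6, 7, 3, 0] (all sums mod 11).
  S_0 = Σ v_i r_i = 3·2 + 3·6 + 4·7 + 6·3 + 6·0 = 70 ≡ 4.
  S_1 = Σ v_i α_i r_i = 3·9·2 + 3·5·6 + 4·7·7 + 6·10·3 + 6·4·0 = 520 ≡ 3.
  α_i^2 mod 11 = [4, 3, 5, 1, 5].
  S_2 = Σ v_i α_i^2 r_i = 3·4·2 + 3·3·6 + 4·5·7 + 6·1·3 + 6·5·0 = 236 ≡ 5.
  S = (4, 3, 5) ≠ 0, so r is not a codeword (an error is present).
Step 3: locate the error. For a single error e at position i, S_ℓ = v_i·e·α_i^ℓ, so α_err = S_1/S_0.
  S_0^{−1} = 4^{−1} = 3 (mod 11), so α_err = 3·3 = 9 ≡ 9 = α_1. Error position i = 1.
  Consistency check: S_2/S_1 = 5·4 = 20 ≡ 9 = α_err ✓ (single-error assumption holds).
Step 4: error magnitude e = S_0/v_1 = S_0·∏_{j≠1}(α_1 − α_j) = 4·4 = 16 ≡ 5 (mod 11).
Step 5: correct position 1: c_1 = r_1 − e = 2 − 5 ≡ 8 (mod 11). Hence c = [8, 6, 7, 3, 0].
  Check: interpolating c through the α_i gives m(x) = 9 + 6·x (degree < 2) with m(α_i) = c_i for every i, so c is indeed a codeword.


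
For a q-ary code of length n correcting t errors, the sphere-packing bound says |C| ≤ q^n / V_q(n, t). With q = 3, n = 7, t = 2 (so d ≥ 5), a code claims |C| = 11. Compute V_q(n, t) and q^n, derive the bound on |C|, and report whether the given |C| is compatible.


V_q(n, t) = 99, q^n = 2187, Hamming bound = 22, |C| = 11 ≤ bound (satisfied).

Step 1: Compute V_q(n, t) = Σ_{j=0}^2 C(n, j) (q−1)^j.
  j = 0: C(7,0)·(2)^0 = 1·1 = 1.
  j = 1: C(7,1)·(2)^1 = 7·2 = 14.
  j = 2: C(7,2)·(2)^2 = 21·4 = 84.
  V_q(n, t) = 1 + 14 + 84 = 99.
Step 2: q^n = 3^7 = 2187.
Step 3: Hamming bound ⌊q^n / V_q(n,t)⌋ = ⌊2187/99⌋ = 22.
Step 4: Compare |C| = 11 to 22: satisfied.
The claimed |C| lies below the Hamming bound.


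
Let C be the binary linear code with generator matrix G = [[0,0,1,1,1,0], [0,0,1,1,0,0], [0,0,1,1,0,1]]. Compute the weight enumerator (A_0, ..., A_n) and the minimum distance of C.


Weight distribution: A_0 = 1, A_1 = 2, A_2 = 2, A_3 = 2, A_4 = 1. Minimum distance d = 1.

Enumerate all 2^3 = 8 messages m ∈ F_2^3.
For each, compute codeword c = mG in F_2^6, then tally its weight.
  m = 000 → c = 000000, weight = 0.
  m = 100 → c = 001110, weight = 3.
  m = 010 → c = 001100, weight = 2.
  m = 110 → c = 000010, weight = 1.
  m = 001 → c = 001101, weight = 3.
  m = 101 → c = 000011, weight = 2.
  m = 011 → c = 000001, weight = 1.
  m = 111 → c = 001111, weight = 4.
Tally weights:
  weight 0: 1 codewords.
  weight 1: 2 codewords.
  weight 2: 2 codewords.
  weight 3: 2 codewords.
  weight 4: 1 codewords.
Minimum distance d = smallest w > 0 with A_w > 0 = 1.
Sanity: Σ A_w = 8 = 2^3 = 8 ✓.


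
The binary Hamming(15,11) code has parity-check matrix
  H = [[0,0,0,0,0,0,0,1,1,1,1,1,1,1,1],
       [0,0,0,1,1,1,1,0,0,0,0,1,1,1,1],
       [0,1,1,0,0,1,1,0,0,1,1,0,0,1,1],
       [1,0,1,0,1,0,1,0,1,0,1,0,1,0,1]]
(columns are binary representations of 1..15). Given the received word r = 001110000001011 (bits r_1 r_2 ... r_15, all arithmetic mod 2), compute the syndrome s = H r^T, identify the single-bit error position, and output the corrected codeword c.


s = (1, 1, 1, 1)^T, error position = 15, corrected codeword c = 001110000001010

Compute s = H r^T mod 2 one row at a time:
  s_1 = 0 + 0 + 0 + 0 + 1 + 0 + 1 + 1 = 3 ≡ 1 (mod 2).
  s_2 = 1 + 1 + 0 + 0 + 1 + 0 + 1 + 1 = 5 ≡ 1 (mod 2).
  s_3 = 0 + 1 + 0 + 0 + 0 + 0 + 1 + 1 = 3 ≡ 1 (mod 2).
  s_4 = 0 + 1 + 1 + 0 + 0 + 0 + 0 + 1 = 3 ≡ 1 (mod 2).
s = (1, 1, 1, 1)^T — this equals column 15 of H (binary 1111), so error is at position 15.
Correct: flip bit 15 of r = 001110000001011 to get c = 001110000001010.


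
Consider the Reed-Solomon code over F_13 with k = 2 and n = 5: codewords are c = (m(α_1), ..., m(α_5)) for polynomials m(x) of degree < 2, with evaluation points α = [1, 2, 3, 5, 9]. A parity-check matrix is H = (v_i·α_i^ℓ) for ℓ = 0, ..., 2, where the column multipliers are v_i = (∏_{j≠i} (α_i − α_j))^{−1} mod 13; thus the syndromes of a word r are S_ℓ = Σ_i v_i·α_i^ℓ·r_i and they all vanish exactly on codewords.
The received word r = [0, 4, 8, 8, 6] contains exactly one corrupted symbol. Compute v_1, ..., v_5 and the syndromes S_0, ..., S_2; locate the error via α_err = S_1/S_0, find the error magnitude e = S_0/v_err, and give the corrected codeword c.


S = (12, 8, 1), error at position 4, error magnitude e = 5, c = [0, 4, 8, 3, 6].

Step 1: column multipliers v_i = (∏_{j≠i}(α_i − α_j))^{−1} mod 13.
  i = 1 (α = 1): (1−2)(1−3)(1−5)(1−9) = (−1)·(−2)·(−4)·(−8) = 64 ≡ 12, so v_1 = 12^{−1} = 12 (mod 13).
  i = 2 (α = 2): (2−1)(2−3)(2−5)(2−9) = 1·(−1)·(−3)·(−7) = −21 ≡ 5, so v_2 = 5^{−1} = 8 (mod 13).
  i = 3 (α = 3): (3−1)(3−2)(3−5)(3−9) = 2·1·(−2)·(−6) = 24 ≡ 11, so v_3 = 11^{−1} = 6 (mod 13).
  i = 4 (α = 5): (5−1)(5−2)(5−3)(5−9) = 4·3·2·(−4) = −96 ≡ 8, so v_4 = 8^{−1} = 5 (mod 13).
  i = 5 (α = 9): (9−1)(9−2)(9−3)(9−5) = 8·7·6·4 = 1344 ≡ 5, so v_5 = 5^{−1} = 8 (mod 13).
  v = [12, 8, 6, 5, 8].
Step 2: syndromes of r = [0, 4, 8, 8, 6] (all sums mod 13).
  S_0 = Σ v_i r_i = 12·0 + 8·4 + 6·8 + 5·8 + 8·6 = 168 ≡ 12.
  S_1 = Σ v_i α_i r_i = 12·1·0 + 8·2·4 + 6·3·8 + 5·5·8 + 8·9·6 = 840 ≡ 8.
  α_i^2 mod 13 = [1, 4, 9, 12, 3].
  S_2 = Σ v_i α_i^2 r_i = 12·1·0 + 8·4·4 + 6·9·8 + 5·12·8 + 8·3·6 = 1184 ≡ 1.
  S = (12, 8, 1) ≠ 0, so r is not a codeword (an error is present).
Step 3: locate the error. For a single error e at position i, S_ℓ = v_i·e·α_i^ℓ, so α_err = S_1/S_0.
  S_0^{−1} = 12^{−1} = 12 (mod 13), so α_err = 8·12 = 96 ≡ 5 = α_4. Error position i = 4.
  Consistency check: S_2/S_1 = 1·5 = 5 ≡ 5 = α_err ✓ (single-error assumption holds).
Step 4: error magnitude e = S_0/v_4 = S_0·∏_{j≠4}(α_4 − α_j) = 12·8 = 96 ≡ 5 (mod 13).
Step 5: correct position 4: c_4 = r_4 − e = 8 − 5 ≡ 3 (mod 13). Hence c = [0, 4, 8, 3, 6].
  Check: interpolating c through the α_i gives m(x) = 9 + 4·x (degree < 2) with m(α_i) = c_i for every i, so c is indeed a codeword.


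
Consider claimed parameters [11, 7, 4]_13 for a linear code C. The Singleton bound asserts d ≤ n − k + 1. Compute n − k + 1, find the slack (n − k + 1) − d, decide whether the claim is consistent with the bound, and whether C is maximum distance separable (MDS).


Singleton RHS = n − k + 1 = 5, slack = 1, bound satisfied, not MDS.

Singleton bound: d ≤ n − k + 1.
Here n = 11, k = 7, so n − k + 1 = 5.
Given d = 4, check d ≤ 5: YES.
Slack = (n − k + 1) − d = 1.
The code is NOT MDS (slack = 1 > 0).
Description: the claimed parameters are [11, 7, 4]_13; such a code would be non-MDS.


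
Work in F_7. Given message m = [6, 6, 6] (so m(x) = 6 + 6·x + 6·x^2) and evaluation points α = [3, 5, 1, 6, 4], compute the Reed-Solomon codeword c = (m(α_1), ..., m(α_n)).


c = [1, 4, 4, 6, 0]

Message polynomial: m(x) = 6 + 6·x + 6·x^2 (mod 7).
For each evaluation point α_i, compute m(α_i) mod 7:
  α_1 = 3: Horner steps 6 → 3 → 1, so m(3) = 1.
  α_2 = 5: Horner steps 6 → 1 → 4, so m(5) = 4.
  α_3 = 1: Horner steps 6 → 5 → 4, so m(1) = 4.
  α_4 = 6: Horner steps 6 → 0 → 6, so m(6) = 6.
  α_5 = 4: Horner steps 6 → 2 → 0, so m(4) = 0.
Codeword c = [1, 4, 4, 6, 0] ∈ F_7^5.


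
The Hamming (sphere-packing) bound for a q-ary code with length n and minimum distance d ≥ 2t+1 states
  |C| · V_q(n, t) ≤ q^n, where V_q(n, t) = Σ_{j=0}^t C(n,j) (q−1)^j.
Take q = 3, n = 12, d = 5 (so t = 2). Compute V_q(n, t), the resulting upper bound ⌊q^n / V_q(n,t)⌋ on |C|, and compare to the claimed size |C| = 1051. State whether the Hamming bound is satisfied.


V_q(n, t) = 289, q^n = 531441, Hamming bound = 1838, |C| = 1051 ≤ bound (satisfied).

Step 1: Compute V_q(n, t) = Σ_{j=0}^2 C(n, j) (q−1)^j.
  j = 0: C(12,0)·(2)^0 = 1·1 = 1.
  j = 1: C(12,1)·(2)^1 = 12·2 = 24.
  j = 2: C(12,2)·(2)^2 = 66·4 = 264.
  V_q(n, t) = 1 + 24 + 264 = 289.
Step 2: q^n = 3^12 = 531441.
Step 3: Hamming bound ⌊q^n / V_q(n,t)⌋ = ⌊531441/289⌋ = 1838.
Step 4: Compare |C| = 1051 to 1838: satisfied.
The claimed |C| lies below the Hamming bound.


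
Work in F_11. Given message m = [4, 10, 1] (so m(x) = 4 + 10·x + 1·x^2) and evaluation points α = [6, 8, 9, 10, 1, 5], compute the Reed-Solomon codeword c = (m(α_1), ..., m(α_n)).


c = [1, 5, 10, 6, 4, 2]

Message polynomial: m(x) = 4 + 10·x + 1·x^2 (mod 11).
For each evaluation point α_i, compute m(α_i) mod 11:
  α_1 = 6: Horner steps 1 → 5 → 1, so m(6) = 1.
  α_2 = 8: Horner steps 1 → 7 → 5, so m(8) = 5.
  α_3 = 9: Horner steps 1 → 8 → 10, so m(9) = 10.
  α_4 = 10: Horner steps 1 → 9 → 6, so m(10) = 6.
  α_5 = 1: Horner steps 1 → 0 → 4, so m(1) = 4.
  α_6 = 5: Horner steps 1 → 4 → 2, so m(5) = 2.
Codeword c = [1, 5, 10, 6, 4, 2] ∈ F_11^6.


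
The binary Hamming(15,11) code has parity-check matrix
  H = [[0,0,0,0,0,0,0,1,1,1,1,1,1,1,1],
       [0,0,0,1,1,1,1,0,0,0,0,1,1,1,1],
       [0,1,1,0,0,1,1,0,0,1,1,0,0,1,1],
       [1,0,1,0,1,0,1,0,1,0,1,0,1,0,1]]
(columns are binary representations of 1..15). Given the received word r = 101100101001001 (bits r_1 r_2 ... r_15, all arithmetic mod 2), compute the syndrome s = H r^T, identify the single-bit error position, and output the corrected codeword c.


s = (1, 0, 1, 1)^T, error position = 11, corrected codeword c = 101100101011001

Compute s = H r^T mod 2 one row at a time:
  s_1 = 0 + 1 + 0 + 0 + 1 + 0 + 0 + 1 = 3 ≡ 1 (mod 2).
  s_2 = 1 + 0 + 0 + 1 + 1 + 0 + 0 + 1 = 4 ≡ 0 (mod 2).
  s_3 = 0 + 1 + 0 + 1 + 0 + 0 + 0 + 1 = 3 ≡ 1 (mod 2).
  s_4 = 1 + 1 + 0 + 1 + 1 + 0 + 0 + 1 = 5 ≡ 1 (mod 2).
s = (1, 0, 1, 1)^T — this equals column 11 of H (binary 1011), so error is at position 11.
Correct: flip bit 11 of r = 101100101001001 to get c = 101100101011001.


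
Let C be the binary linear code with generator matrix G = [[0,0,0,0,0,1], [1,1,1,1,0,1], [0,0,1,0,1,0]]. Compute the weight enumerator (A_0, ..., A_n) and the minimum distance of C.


Weight distribution: A_0 = 1, A_1 = 1, A_2 = 1, A_3 = 1, A_4 = 2, A_5 = 2. Minimum distance d = 1.

Enumerate all 2^3 = 8 messages m ∈ F_2^3.
For each, compute codeword c = mG in F_2^6, then tally its weight.
  m = 000 → c = 000000, weight = 0.
  m = 100 → c = 000001, weight = 1.
  m = 010 → c = 111101, weight = 5.
  m = 110 → c = 111100, weight = 4.
  m = 001 → c = 001010, weight = 2.
  m = 101 → c = 001011, weight = 3.
  m = 011 → c = 110111, weight = 5.
  m = 111 → c = 110110, weight = 4.
Tally weights:
  weight 0: 1 codewords.
  weight 1: 1 codewords.
  weight 2: 1 codewords.
  weight 3: 1 codewords.
  weight 4: 2 codewords.
  weight 5: 2 codewords.
Minimum distance d = smallest w > 0 with A_w > 0 = 1.
Sanity: Σ A_w = 8 = 2^3 = 8 ✓.


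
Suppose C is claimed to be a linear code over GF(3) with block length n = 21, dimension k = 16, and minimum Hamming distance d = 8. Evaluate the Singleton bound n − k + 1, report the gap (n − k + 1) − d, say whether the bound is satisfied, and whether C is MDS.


Singleton RHS = n − k + 1 = 6, slack = -2, bound violated (no such code; not MDS).

Singleton bound: d ≤ n − k + 1.
Here n = 21, k = 16, so n − k + 1 = 6.
Given d = 8, check d ≤ 6: NO.
Slack = (n − k + 1) − d = -2.
The slack is negative: d = 8 exceeds n − k + 1 = 6 by 2, so the Singleton bound is violated and no linear [21, 16, 8]_3 code can exist. In particular it is not MDS (MDS requires d = n − k + 1 exactly).
Description: the claimed parameters are [21, 16, 8]_3; such a code would be impossible (violates the Singleton bound).


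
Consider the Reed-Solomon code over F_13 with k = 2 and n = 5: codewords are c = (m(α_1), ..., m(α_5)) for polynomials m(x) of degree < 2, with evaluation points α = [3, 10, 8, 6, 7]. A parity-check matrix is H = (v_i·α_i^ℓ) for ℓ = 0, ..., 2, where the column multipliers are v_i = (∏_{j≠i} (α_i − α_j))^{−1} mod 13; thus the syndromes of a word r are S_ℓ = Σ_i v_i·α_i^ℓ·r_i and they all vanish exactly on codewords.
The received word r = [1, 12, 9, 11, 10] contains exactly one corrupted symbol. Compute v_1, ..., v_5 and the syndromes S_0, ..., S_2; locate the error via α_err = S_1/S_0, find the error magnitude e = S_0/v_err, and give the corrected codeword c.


S = (8, 2, 7), error at position 2, error magnitude e = 5, c = [1, 7, 9, 11, 10].

Step 1: column multipliers v_i = (∏_{j≠i}(α_i − α_j))^{−1} mod 13.
  i = 1 (α = 3): (3−10)(3−8)(3−6)(3−7) = (−7)·(−5)·(−3)·(−4) = 420 ≡ 4, so v_1 = 4^{−1} = 10 (mod 13).
  i = 2 (α = 10): (10−3)(10−8)(10−6)(10−7) = 7·2·4·3 = 168 ≡ 12, so v_2 = 12^{−1} = 12 (mod 13).
  i = 3 (α = 8): (8−3)(8−10)(8−6)(8−7) = 5·(−2)·2·1 = −20 ≡ 6, so v_3 = 6^{−1} = 11 (mod 13).
  i = 4 (α = 6): (6−3)(6−10)(6−8)(6−7) = 3·(−4)·(−2)·(−1) = −24 ≡ 2, so v_4 = 2^{−1} = 7 (mod 13).
  i = 5 (α = 7): (7−3)(7−10)(7−8)(7−6) = 4·(−3)·(−1)·1 = 12 ≡ 12, so v_5 = 12^{−1} = 12 (mod 13).
  v = [10, 12, 11, 7, 12].
Step 2: syndromes of r = [1, 12, 9, 11, 10] (all sums mod 13).
  S_0 = Σ v_i r_i = 10·1 + 12·12 + 11·9 + 7·11 + 12·10 = 450 ≡ 8.
  S_1 = Σ v_i α_i r_i = 10·3·1 + 12·10·12 + 11·8·9 + 7·6·11 + 12·7·10 = 3564 ≡ 2.
  α_i^2 mod 13 = [9, 9, 12, 10, 10].
  S_2 = Σ v_i α_i^2 r_i = 10·9·1 + 12·9·12 + 11·12·9 + 7·10·11 + 12·10·10 = 4544 ≡ 7.
  S = (8, 2, 7) ≠ 0, so r is not a codeword (an error is present).
Step 3: locate the error. For a single error e at position i, S_ℓ = v_i·e·α_i^ℓ, so α_err = S_1/S_0.
  S_0^{−1} = 8^{−1} = 5 (mod 13), so α_err = 2·5 = 10 ≡ 10 = α_2. Error position i = 2.
  Consistency check: S_2/S_1 = 7·7 = 49 ≡ 10 = α_err ✓ (single-error assumption holds).
Step 4: error magnitude e = S_0/v_2 = S_0·∏_{j≠2}(α_2 − α_j) = 8·12 = 96 ≡ 5 (mod 13).
Step 5: correct position 2: c_2 = r_2 − e = 12 − 5 ≡ 7 (mod 13). Hence c = [1, 7, 9, 11, 10].
  Check: interpolating c through the α_i gives m(x) = 4 + 12·x (degree < 2) with m(α_i) = c_i for every i, so c is indeed a codeword.


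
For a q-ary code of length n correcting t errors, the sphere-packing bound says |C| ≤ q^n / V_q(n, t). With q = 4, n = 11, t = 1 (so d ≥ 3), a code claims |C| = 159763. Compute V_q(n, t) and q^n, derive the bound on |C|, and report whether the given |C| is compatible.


V_q(n, t) = 34, q^n = 4194304, Hamming bound = 123361, |C| = 159763 > bound (violated).

Step 1: Compute V_q(n, t) = Σ_{j=0}^1 C(n, j) (q−1)^j.
  j = 0: C(11,0)·(3)^0 = 1·1 = 1.
  j = 1: C(11,1)·(3)^1 = 11·3 = 33.
  V_q(n, t) = 1 + 33 = 34.
Step 2: q^n = 4^11 = 4194304.
Step 3: Hamming bound ⌊q^n / V_q(n,t)⌋ = ⌊4194304/34⌋ = 123361.
Step 4: Compare |C| = 159763 to 123361: violated.
The claimed |C| lies above the Hamming bound, so no 4-ary code of length 11 with d ≥ 3 can have 159763 codewords.


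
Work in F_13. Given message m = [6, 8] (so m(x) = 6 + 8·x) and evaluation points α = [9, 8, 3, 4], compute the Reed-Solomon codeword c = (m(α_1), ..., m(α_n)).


c = [0, 5, 4, 12]

Message polynomial: m(x) = 6 + 8·x (mod 13).
For each evaluation point α_i, compute m(α_i) mod 13:
  α_1 = 9: Horner steps 8 → 0, so m(9) = 0.
  α_2 = 8: Horner steps 8 → 5, so m(8) = 5.
  α_3 = 3: Horner steps 8 → 4, so m(3) = 4.
  α_4 = 4: Horner steps 8 → 12, so m(4) = 12.
Codeword c = [0, 5, 4, 12] ∈ F_13^4.


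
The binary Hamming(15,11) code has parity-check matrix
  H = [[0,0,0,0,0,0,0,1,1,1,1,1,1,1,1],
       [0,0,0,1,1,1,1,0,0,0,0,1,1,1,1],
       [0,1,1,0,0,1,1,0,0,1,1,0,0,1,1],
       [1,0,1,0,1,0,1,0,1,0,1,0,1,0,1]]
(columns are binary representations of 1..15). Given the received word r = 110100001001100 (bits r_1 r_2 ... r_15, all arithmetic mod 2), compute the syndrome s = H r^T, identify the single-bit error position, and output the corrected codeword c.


s = (1, 1, 1, 1)^T, error position = 15, corrected codeword c = 110100001001101

Compute s = H r^T mod 2 one row at a time:
  s_1 = 0 + 1 + 0 + 0 + 1 + 1 + 0 + 0 = 3 ≡ 1 (mod 2).
  s_2 = 1 + 0 + 0 + 0 + 1 + 1 + 0 + 0 = 3 ≡ 1 (mod 2).
  s_3 = 1 + 0 + 0 + 0 + 0 + 0 + 0 + 0 = 1 ≡ 1 (mod 2).
  s_4 = 1 + 0 + 0 + 0 + 1 + 0 + 1 + 0 = 3 ≡ 1 (mod 2).
s = (1, 1, 1, 1)^T — this equals column 15 of H (binary 1111), so error is at position 15.
Correct: flip bit 15 of r = 110100001001100 to get c = 110100001001101.


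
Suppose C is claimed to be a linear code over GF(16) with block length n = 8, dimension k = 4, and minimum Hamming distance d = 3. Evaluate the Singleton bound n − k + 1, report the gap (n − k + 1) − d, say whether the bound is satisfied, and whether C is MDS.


Singleton RHS = n − k + 1 = 5, slack = 2, bound satisfied, not MDS.

Singleton bound: d ≤ n − k + 1.
Here n = 8, k = 4, so n − k + 1 = 5.
Given d = 3, check d ≤ 5: YES.
Slack = (n − k + 1) − d = 2.
The code is NOT MDS (slack = 2 > 0).
Description: the claimed parameters are [8, 4, 3]_16; such a code would be non-MDS.


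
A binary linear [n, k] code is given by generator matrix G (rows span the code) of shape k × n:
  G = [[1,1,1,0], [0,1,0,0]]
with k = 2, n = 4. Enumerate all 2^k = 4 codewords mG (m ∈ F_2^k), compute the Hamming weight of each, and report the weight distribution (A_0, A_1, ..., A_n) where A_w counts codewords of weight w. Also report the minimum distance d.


Weight distribution: A_0 = 1, A_1 = 1, A_2 = 1, A_3 = 1. Minimum distance d = 1.

Enumerate all 2^2 = 4 messages m ∈ F_2^2.
For each, compute codeword c = mG in F_2^4, then tally its weight.
  m = 00 → c = 0000, weight = 0.
  m = 10 → c = 1110, weight = 3.
  m = 01 → c = 0100, weight = 1.
  m = 11 → c = 1010, weight = 2.
Tally weights:
  weight 0: 1 codewords.
  weight 1: 1 codewords.
  weight 2: 1 codewords.
  weight 3: 1 codewords.
Minimum distance d = smallest w > 0 with A_w > 0 = 1.
Sanity: Σ A_w = 4 = 2^2 = 4 ✓.


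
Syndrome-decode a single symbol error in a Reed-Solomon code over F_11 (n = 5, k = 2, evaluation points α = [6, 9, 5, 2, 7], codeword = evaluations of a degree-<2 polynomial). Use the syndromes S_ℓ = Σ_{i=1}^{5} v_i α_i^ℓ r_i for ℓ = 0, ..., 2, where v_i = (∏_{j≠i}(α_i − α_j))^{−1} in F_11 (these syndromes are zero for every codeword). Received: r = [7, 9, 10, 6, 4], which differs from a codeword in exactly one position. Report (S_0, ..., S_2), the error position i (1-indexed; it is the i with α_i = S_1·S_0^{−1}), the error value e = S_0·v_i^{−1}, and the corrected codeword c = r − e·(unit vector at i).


S = (10, 9, 7), error at position 4, error magnitude e = 9, c = [7, 9, 10, 8, 4].

Step 1: column multipliers v_i = (∏_{j≠i}(α_i − α_j))^{−1} mod 11.
  i = 1 (α = 6): (6−9)(6−5)(6−2)(6−7) = (−3)·1·4·(−1) = 12 ≡ 1, so v_1 = 1^{−1} = 1 (mod 11).
  i = 2 (α = 9): (9−6)(9−5)(9−2)(9−7) = 3·4·7·2 = 168 ≡ 3, so v_2 = 3^{−1} = 4 (mod 11).
  i = 3 (α = 5): (5−6)(5−9)(5−2)(5−7) = (−1)·(−4)·3·(−2) = −24 ≡ 9, so v_3 = 9^{−1} = 5 (mod 11).
  i = 4 (α = 2): (2−6)(2−9)(2−5)(2−7) = (−4)·(−7)·(−3)·(−5) = 420 ≡ 2, so v_4 = 2^{−1} = 6 (mod 11).
  i = 5 (α = 7): (7−6)(7−9)(7−5)(7−2) = 1·(−2)·2·5 = −20 ≡ 2, so v_5 = 2^{−1} = 6 (mod 11).
  v = [1, 4, 5, 6, 6].
Step 2: syndromes of r = [7, 9, 10, 6, 4] (all sums mod 11).
  S_0 = Σ v_i r_i = 1·7 + 4·9 + 5·10 + 6·6 + 6·4 = 153 ≡ 10.
  S_1 = Σ v_i α_i r_i = 1·6·7 + 4·9·9 + 5·5·10 + 6·2·6 + 6·7·4 = 856 ≡ 9.
  α_i^2 mod 11 = [3, 4, 3, 4, 5].
  S_2 = Σ v_i α_i^2 r_i = 1·3·7 + 4·4·9 + 5·3·10 + 6·4·6 + 6·5·4 = 579 ≡ 7.
  S = (10, 9, 7) ≠ 0, so r is not a codeword (an error is present).
Step 3: locate the error. For a single error e at position i, S_ℓ = v_i·e·α_i^ℓ, so α_err = S_1/S_0.
  S_0^{−1} = 10^{−1} = 10 (mod 11), so α_err = 9·10 = 90 ≡ 2 = α_4. Error position i = 4.
  Consistency check: S_2/S_1 = 7·5 = 35 ≡ 2 = α_err ✓ (single-error assumption holds).
Step 4: error magnitude e = S_0/v_4 = S_0·∏_{j≠4}(α_4 − α_j) = 10·2 = 20 ≡ 9 (mod 11).
Step 5: correct position 4: c_4 = r_4 − e = 6 − 9 ≡ 8 (mod 11). Hence c = [7, 9, 10, 8, 4].
  Check: interpolating c through the α_i gives m(x) = 3 + 8·x (degree < 2) with m(α_i) = c_i for every i, so c is indeed a codeword.


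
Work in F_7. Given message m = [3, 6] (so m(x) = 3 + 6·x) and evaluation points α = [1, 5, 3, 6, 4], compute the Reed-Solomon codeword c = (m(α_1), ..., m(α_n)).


c = [2, 5, 0, 4, 6]

Message polynomial: m(x) = 3 + 6·x (mod 7).
For each evaluation point α_i, compute m(α_i) mod 7:
  α_1 = 1: Horner steps 6 → 2, so m(1) = 2.
  α_2 = 5: Horner steps 6 → 5, so m(5) = 5.
  α_3 = 3: Horner steps 6 → 0, so m(3) = 0.
  α_4 = 6: Horner steps 6 → 4, so m(6) = 4.
  α_5 = 4: Horner steps 6 → 6, so m(4) = 6.
Codeword c = [2, 5, 0, 4, 6] ∈ F_7^5.


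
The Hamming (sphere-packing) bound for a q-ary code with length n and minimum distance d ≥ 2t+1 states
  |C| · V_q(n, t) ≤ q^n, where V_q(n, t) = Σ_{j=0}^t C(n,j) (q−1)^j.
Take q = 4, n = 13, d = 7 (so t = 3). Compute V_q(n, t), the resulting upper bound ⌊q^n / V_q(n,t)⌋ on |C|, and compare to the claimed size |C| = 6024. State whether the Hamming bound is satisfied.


V_q(n, t) = 8464, q^n = 67108864, Hamming bound = 7928, |C| = 6024 ≤ bound (satisfied).

Step 1: Compute V_q(n, t) = Σ_{j=0}^3 C(n, j) (q−1)^j.
  j = 0: C(13,0)·(3)^0 = 1·1 = 1.
  j = 1: C(13,1)·(3)^1 = 13·3 = 39.
  j = 2: C(13,2)·(3)^2 = 78·9 = 702.
  j = 3: C(13,3)·(3)^3 = 286·27 = 7722.
  V_q(n, t) = 1 + 39 + 702 + 7722 = 8464.
Step 2: q^n = 4^13 = 67108864.
Step 3: Hamming bound ⌊q^n / V_q(n,t)⌋ = ⌊67108864/8464⌋ = 7928.
Step 4: Compare |C| = 6024 to 7928: satisfied.
The claimed |C| lies below the Hamming bound.


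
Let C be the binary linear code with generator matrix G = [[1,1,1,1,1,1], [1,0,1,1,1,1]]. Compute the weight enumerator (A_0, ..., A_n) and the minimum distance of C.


Weight distribution: A_0 = 1, A_1 = 1, A_5 = 1, A_6 = 1. Minimum distance d = 1.

Enumerate all 2^2 = 4 messages m ∈ F_2^2.
For each, compute codeword c = mG in F_2^6, then tally its weight.
  m = 00 → c = 000000, weight = 0.
  m = 10 → c = 111111, weight = 6.
  m = 01 → c = 101111, weight = 5.
  m = 11 → c = 010000, weight = 1.
Tally weights:
  weight 0: 1 codewords.
  weight 1: 1 codewords.
  weight 5: 1 codewords.
  weight 6: 1 codewords.
Minimum distance d = smallest w > 0 with A_w > 0 = 1.
Sanity: Σ A_w = 4 = 2^2 = 4 ✓.


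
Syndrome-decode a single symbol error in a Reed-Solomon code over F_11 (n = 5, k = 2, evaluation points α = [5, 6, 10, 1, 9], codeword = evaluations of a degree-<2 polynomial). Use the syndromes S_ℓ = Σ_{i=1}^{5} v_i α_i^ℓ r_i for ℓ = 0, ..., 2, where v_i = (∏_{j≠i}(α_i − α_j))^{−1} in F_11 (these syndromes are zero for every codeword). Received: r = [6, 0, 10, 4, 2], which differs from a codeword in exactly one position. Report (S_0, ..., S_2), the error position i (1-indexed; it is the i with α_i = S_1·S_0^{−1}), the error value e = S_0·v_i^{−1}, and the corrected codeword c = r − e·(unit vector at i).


S = (10, 6, 8), error at position 1, error magnitude e = 3, c = [3, 0, 10, 4, 2].

Step 1: column multipliers v_i = (∏_{j≠i}(α_i − α_j))^{−1} mod 11.
  i = 1 (α = 5): (5−6)(5−10)(5−1)(5−9) = (−1)·(−5)·4·(−4) = −80 ≡ 8, so v_1 = 8^{−1} = 7 (mod 11).
  i = 2 (α = 6): (6−5)(6−10)(6−1)(6−9) = 1·(−4)·5·(−3) = 60 ≡ 5, so v_2 = 5^{−1} = 9 (mod 11).
  i = 3 (α = 10): (10−5)(10−6)(10−1)(10−9) = 5·4·9·1 = 180 ≡ 4, so v_3 = 4^{−1} = 3 (mod 11).
  i = 4 (α = 1): (1−5)(1−6)(1−10)(1−9) = (−4)·(−5)·(−9)·(−8) = 1440 ≡ 10, so v_4 = 10^{−1} = 10 (mod 11).
  i = 5 (α = 9): (9−5)(9−6)(9−10)(9−1) = 4·3·(−1)·8 = −96 ≡ 3, so v_5 = 3^{−1} = 4 (mod 11).
  v = [7, 9, 3, 10, 4].
Step 2: syndromes of r = [6, 0, 10, 4, 2] (all sums mod 11).
  S_0 = Σ v_i r_i = 7·6 + 9·0 + 3·10 + 10·4 + 4·2 = 120 ≡ 10.
  S_1 = Σ v_i α_i r_i = 7·5·6 + 9·6·0 + 3·10·10 + 10·1·4 + 4·9·2 = 622 ≡ 6.
  α_i^2 mod 11 = [3, 3, 1, 1, 4].
  S_2 = Σ v_i α_i^2 r_i = 7·3·6 + 9·3·0 + 3·1·10 + 10·1·4 + 4·4·2 = 228 ≡ 8.
  S = (10, 6, 8) ≠ 0, so r is not a codeword (an error is present).
Step 3: locate the error. For a single error e at position i, S_ℓ = v_i·e·α_i^ℓ, so α_err = S_1/S_0.
  S_0^{−1} = 10^{−1} = 10 (mod 11), so α_err = 6·10 = 60 ≡ 5 = α_1. Error position i = 1.
  Consistency check: S_2/S_1 = 8·2 = 16 ≡ 5 = α_err ✓ (single-error assumption holds).
Step 4: error magnitude e = S_0/v_1 = S_0·∏_{j≠1}(α_1 − α_j) = 10·8 = 80 ≡ 3 (mod 11).
Step 5: correct position 1: c_1 = r_1 − e = 6 − 3 ≡ 3 (mod 11). Hence c = [3, 0, 10, 4, 2].
  Check: interpolating c through the α_i gives m(x) = 7 + 8·x (degree < 2) with m(α_i) = c_i for every i, so c is indeed a codeword.


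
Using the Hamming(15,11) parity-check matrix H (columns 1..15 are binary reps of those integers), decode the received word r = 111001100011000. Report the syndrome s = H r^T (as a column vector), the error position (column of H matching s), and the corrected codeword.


s = (0, 1, 1, 0)^T, error position = 6, corrected codeword c = 111000100011000

Compute s = H r^T mod 2 one row at a time:
  s_1 = 0 + 0 + 0 + 1 + 1 + 0 + 0 + 0 = 2 ≡ 0 (mod 2).
  s_2 = 0 + 0 + 1 + 1 + 1 + 0 + 0 + 0 = 3 ≡ 1 (mod 2).
  s_3 = 1 + 1 + 1 + 1 + 0 + 1 + 0 + 0 = 5 ≡ 1 (mod 2).
  s_4 = 1 + 1 + 0 + 1 + 0 + 1 + 0 + 0 = 4 ≡ 0 (mod 2).
s = (0, 1, 1, 0)^T — this equals column 6 of H (binary 0110), so error is at position 6.
Correct: flip bit 6 of r = 111001100011000 to get c = 111000100011000.


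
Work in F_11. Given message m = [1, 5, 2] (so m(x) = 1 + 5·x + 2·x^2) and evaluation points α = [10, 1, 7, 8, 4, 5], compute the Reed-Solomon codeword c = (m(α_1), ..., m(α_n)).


c = [9, 8, 2, 4, 9, 10]

Message polynomial: m(x) = 1 + 5·x + 2·x^2 (mod 11).
For each evaluation point α_i, compute m(α_i) mod 11:
  α_1 = 10: Horner steps 2 → 3 → 9, so m(10) = 9.
  α_2 = 1: Horner steps 2 → 7 → 8, so m(1) = 8.
  α_3 = 7: Horner steps 2 → 8 → 2, so m(7) = 2.
  α_4 = 8: Horner steps 2 → 10 → 4, so m(8) = 4.
  α_5 = 4: Horner steps 2 → 2 → 9, so m(4) = 9.
  α_6 = 5: Horner steps 2 → 4 → 10, so m(5) = 10.
Codeword c = [9, 8, 2, 4, 9, 10] ∈ F_11^6.


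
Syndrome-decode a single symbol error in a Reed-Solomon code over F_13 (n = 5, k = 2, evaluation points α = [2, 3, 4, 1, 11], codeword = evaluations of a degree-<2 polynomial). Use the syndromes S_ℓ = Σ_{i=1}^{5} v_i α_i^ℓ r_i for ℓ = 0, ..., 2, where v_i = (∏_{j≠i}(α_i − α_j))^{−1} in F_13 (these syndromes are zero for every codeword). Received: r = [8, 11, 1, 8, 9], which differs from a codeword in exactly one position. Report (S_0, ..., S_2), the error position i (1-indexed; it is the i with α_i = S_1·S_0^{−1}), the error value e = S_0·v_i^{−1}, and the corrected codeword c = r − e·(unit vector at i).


S = (2, 2, 2), error at position 4, error magnitude e = 3, c = [8, 11, 1, 5, 9].

Step 1: column multipliers v_i = (∏_{j≠i}(α_i − α_j))^{−1} mod 13.
  i = 1 (α = 2): (2−3)(2−4)(2−1)(2−11) = (−1)·(−2)·1·(−9) = −18 ≡ 8, so v_1 = 8^{−1} = 5 (mod 13).
  i = 2 (α = 3): (3−2)(3−4)(3−1)(3−11) = 1·(−1)·2·(−8) = 16 ≡ 3, so v_2 = 3^{−1} = 9 (mod 13).
  i = 3 (α = 4): (4−2)(4−3)(4−1)(4−11) = 2·1·3·(−7) = −42 ≡ 10, so v_3 = 10^{−1} = 4 (mod 13).
  i = 4 (α = 1): (1−2)(1−3)(1−4)(1−11) = (−1)·(−2)·(−3)·(−10) = 60 ≡ 8, so v_4 = 8^{−1} = 5 (mod 13).
  i = 5 (α = 11): (11−2)(11−3)(11−4)(11−1) = 9·8·7·10 = 5040 ≡ 9, so v_5 = 9^{−1} = 3 (mod 13).
  v = [5, 9, 4, 5, 3].
Step 2: syndromes of r = [8, 11, 1, 8, 9] (all sums mod 13).
  S_0 = Σ v_i r_i = 5·8 + 9·11 + 4·1 + 5·8 + 3·9 = 210 ≡ 2.
  S_1 = Σ v_i α_i r_i = 5·2·8 + 9·3·11 + 4·4·1 + 5·1·8 + 3·11·9 = 730 ≡ 2.
  α_i^2 mod 13 = [4, 9, 3, 1, 4].
  S_2 = Σ v_i α_i^2 r_i = 5·4·8 + 9·9·11 + 4·3·1 + 5·1·8 + 3·4·9 = 1211 ≡ 2.
  S = (2, 2, 2) ≠ 0, so r is not a codeword (an error is present).
Step 3: locate the error. For a single error e at position i, S_ℓ = v_i·e·α_i^ℓ, so α_err = S_1/S_0.
  S_0^{−1} = 2^{−1} = 7 (mod 13), so α_err = 2·7 = 14 ≡ 1 = α_4. Error position i = 4.
  Consistency check: S_2/S_1 = 2·7 = 14 ≡ 1 = α_err ✓ (single-error assumption holds).
Step 4: error magnitude e = S_0/v_4 = S_0·∏_{j≠4}(α_4 − α_j) = 2·8 = 16 ≡ 3 (mod 13).
Step 5: correct position 4: c_4 = r_4 − e = 8 − 3 ≡ 5 (mod 13). Hence c = [8, 11, 1, 5, 9].
  Check: interpolating c through the α_i gives m(x) = 2 + 3·x (degree < 2) with m(α_i) = c_i for every i, so c is indeed a codeword.


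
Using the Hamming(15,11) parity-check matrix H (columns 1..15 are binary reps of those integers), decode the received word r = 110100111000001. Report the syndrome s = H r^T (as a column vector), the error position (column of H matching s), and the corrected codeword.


s = (1, 1, 1, 0)^T, error position = 14, corrected codeword c = 110100111000011

Compute s = H r^T mod 2 one row at a time:
  s_1 = 1 + 1 + 0 + 0 + 0 + 0 + 0 + 1 = 3 ≡ 1 (mod 2).
  s_2 = 1 + 0 + 0 + 1 + 0 + 0 + 0 + 1 = 3 ≡ 1 (mod 2).
  s_3 = 1 + 0 + 0 + 1 + 0 + 0 + 0 + 1 = 3 ≡ 1 (mod 2).
  s_4 = 1 + 0 + 0 + 1 + 1 + 0 + 0 + 1 = 4 ≡ 0 (mod 2).
s = (1, 1, 1, 0)^T — this equals column 14 of H (binary 1110), so error is at position 14.
Correct: flip bit 14 of r = 110100111000001 to get c = 110100111000011.


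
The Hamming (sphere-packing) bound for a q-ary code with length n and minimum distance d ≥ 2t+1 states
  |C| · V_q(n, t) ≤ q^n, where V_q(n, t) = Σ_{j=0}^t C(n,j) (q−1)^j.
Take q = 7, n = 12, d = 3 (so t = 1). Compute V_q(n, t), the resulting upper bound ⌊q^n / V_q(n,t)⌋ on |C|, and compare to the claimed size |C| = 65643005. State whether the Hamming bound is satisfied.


V_q(n, t) = 73, q^n = 13841287201, Hamming bound = 189606673, |C| = 65643005 ≤ bound (satisfied).

Step 1: Compute V_q(n, t) = Σ_{j=0}^1 C(n, j) (q−1)^j.
  j = 0: C(12,0)·(6)^0 = 1·1 = 1.
  j = 1: C(12,1)·(6)^1 = 12·6 = 72.
  V_q(n, t) = 1 + 72 = 73.
Step 2: q^n = 7^12 = 13841287201.
Step 3: Hamming bound ⌊q^n / V_q(n,t)⌋ = ⌊13841287201/73⌋ = 189606673.
Step 4: Compare |C| = 65643005 to 189606673: satisfied.
The claimed |C| lies below the Hamming bound.


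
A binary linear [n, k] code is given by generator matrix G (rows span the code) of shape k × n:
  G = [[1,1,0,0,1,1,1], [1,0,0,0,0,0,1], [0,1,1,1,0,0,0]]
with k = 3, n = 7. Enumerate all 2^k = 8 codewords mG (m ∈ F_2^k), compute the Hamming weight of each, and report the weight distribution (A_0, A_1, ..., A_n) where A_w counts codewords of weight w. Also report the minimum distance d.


Weight distribution: A_0 = 1, A_2 = 1, A_3 = 2, A_4 = 1, A_5 = 2, A_6 = 1. Minimum distance d = 2.

Enumerate all 2^3 = 8 messages m ∈ F_2^3.
For each, compute codeword c = mG in F_2^7, then tally its weight.
  m = 000 → c = 0000000, weight = 0.
  m = 100 → c = 1100111, weight = 5.
  m = 010 → c = 1000001, weight = 2.
  m = 110 → c = 0100110, weight = 3.
  m = 001 → c = 0111000, weight = 3.
  m = 101 → c = 1011111, weight = 6.
  m = 011 → c = 1111001, weight = 5.
  m = 111 → c = 0011110, weight = 4.
Tally weights:
  weight 0: 1 codewords.
  weight 2: 1 codewords.
  weight 3: 2 codewords.
  weight 4: 1 codewords.
  weight 5: 2 codewords.
  weight 6: 1 codewords.
Minimum distance d = smallest w > 0 with A_w > 0 = 2.
Sanity: Σ A_w = 8 = 2^3 = 8 ✓.


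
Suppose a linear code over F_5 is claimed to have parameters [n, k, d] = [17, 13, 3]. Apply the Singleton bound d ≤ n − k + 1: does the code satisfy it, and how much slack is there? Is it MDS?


Singleton RHS = n − k + 1 = 5, slack = 2, bound satisfied, not MDS.

Singleton bound: d ≤ n − k + 1.
Here n = 17, k = 13, so n − k + 1 = 5.
Given d = 3, check d ≤ 5: YES.
Slack = (n − k + 1) − d = 2.
The code is NOT MDS (slack = 2 > 0).
Description: the claimed parameters are [17, 13, 3]_5; such a code would be non-MDS.


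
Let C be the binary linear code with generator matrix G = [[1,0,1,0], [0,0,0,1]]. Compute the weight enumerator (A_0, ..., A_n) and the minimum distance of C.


Weight distribution: A_0 = 1, A_1 = 1, A_2 = 1, A_3 = 1. Minimum distance d = 1.

Enumerate all 2^2 = 4 messages m ∈ F_2^2.
For each, compute codeword c = mG in F_2^4, then tally its weight.
  m = 00 → c = 0000, weight = 0.
  m = 10 → c = 1010, weight = 2.
  m = 01 → c = 0001, weight = 1.
  m = 11 → c = 1011, weight = 3.
Tally weights:
  weight 0: 1 codewords.
  weight 1: 1 codewords.
  weight 2: 1 codewords.
  weight 3: 1 codewords.
Minimum distance d = smallest w > 0 with A_w > 0 = 1.
Sanity: Σ A_w = 4 = 2^2 = 4 ✓.


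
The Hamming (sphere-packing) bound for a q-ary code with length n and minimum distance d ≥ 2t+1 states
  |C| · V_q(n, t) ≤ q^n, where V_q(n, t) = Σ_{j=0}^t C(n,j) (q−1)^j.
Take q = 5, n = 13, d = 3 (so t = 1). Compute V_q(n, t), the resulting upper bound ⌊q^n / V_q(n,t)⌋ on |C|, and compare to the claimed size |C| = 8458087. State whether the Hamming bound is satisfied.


V_q(n, t) = 53, q^n = 1220703125, Hamming bound = 23032134, |C| = 8458087 ≤ bound (satisfied).

Step 1: Compute V_q(n, t) = Σ_{j=0}^1 C(n, j) (q−1)^j.
  j = 0: C(13,0)·(4)^0 = 1·1 = 1.
  j = 1: C(13,1)·(4)^1 = 13·4 = 52.
  V_q(n, t) = 1 + 52 = 53.
Step 2: q^n = 5^13 = 1220703125.
Step 3: Hamming bound ⌊q^n / V_q(n,t)⌋ = ⌊1220703125/53⌋ = 23032134.
Step 4: Compare |C| = 8458087 to 23032134: satisfied.
The claimed |C| lies below the Hamming bound.


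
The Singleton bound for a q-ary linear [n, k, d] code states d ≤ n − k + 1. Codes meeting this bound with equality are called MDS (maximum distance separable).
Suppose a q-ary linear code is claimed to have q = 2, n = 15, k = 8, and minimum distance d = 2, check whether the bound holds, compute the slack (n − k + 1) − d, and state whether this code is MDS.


Singleton RHS = n − k + 1 = 8, slack = 6, bound satisfied, not MDS.

Singleton bound: d ≤ n − k + 1.
Here n = 15, k = 8, so n − k + 1 = 8.
Given d = 2, check d ≤ 8: YES.
Slack = (n − k + 1) − d = 6.
The code is NOT MDS (slack = 6 > 0).
Description: the claimed parameters are [15, 8, 2]_2; such a code would be non-MDS.


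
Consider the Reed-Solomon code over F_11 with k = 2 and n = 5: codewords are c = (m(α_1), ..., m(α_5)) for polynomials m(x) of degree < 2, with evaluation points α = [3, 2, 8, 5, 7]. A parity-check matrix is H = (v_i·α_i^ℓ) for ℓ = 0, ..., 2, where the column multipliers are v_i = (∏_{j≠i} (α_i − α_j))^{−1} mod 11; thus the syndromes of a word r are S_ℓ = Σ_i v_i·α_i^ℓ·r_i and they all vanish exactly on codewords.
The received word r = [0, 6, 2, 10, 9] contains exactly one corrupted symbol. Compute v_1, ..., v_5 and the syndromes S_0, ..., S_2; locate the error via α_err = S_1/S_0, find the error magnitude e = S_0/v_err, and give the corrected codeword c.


S = (5, 7, 1), error at position 3, error magnitude e = 10, c = [0, 6, 3, 10, 9].

Step 1: column multipliers v_i = (∏_{j≠i}(α_i − α_j))^{−1} mod 11.
  i = 1 (α = 3): (3−2)(3−8)(3−5)(3−7) = 1·(−5)·(−2)·(−4) = −40 ≡ 4, so v_1 = 4^{−1} = 3 (mod 11).
  i = 2 (α = 2): (2−3)(2−8)(2−5)(2−7) = (−1)·(−6)·(−3)·(−5) = 90 ≡ 2, so v_2 = 2^{−1} = 6 (mod 11).
  i = 3 (α = 8): (8−3)(8−2)(8−5)(8−7) = 5·6·3·1 = 90 ≡ 2, so v_3 = 2^{−1} = 6 (mod 11).
  i = 4 (α = 5): (5−3)(5−2)(5−8)(5−7) = 2·3·(−3)·(−2) = 36 ≡ 3, so v_4 = 3^{−1} = 4 (mod 11).
  i = 5 (α = 7): (7−3)(7−2)(7−8)(7−5) = 4·5·(−1)·2 = −40 ≡ 4, so v_5 = 4^{−1} = 3 (mod 11).
  v = [3, 6, 6, 4, 3].
Step 2: syndromes of r = [0, 6, 2, 10, 9] (all sums mod 11).
  S_0 = Σ v_i r_i = 3·0 + 6·6 + 6·2 + 4·10 + 3·9 = 115 ≡ 5.
  S_1 = Σ v_i α_i r_i = 3·3·0 + 6·2·6 + 6·8·2 + 4·5·10 + 3·7·9 = 557 ≡ 7.
  α_i^2 mod 11 = [9, 4, 9, 3, 5].
  S_2 = Σ v_i α_i^2 r_i = 3·9·0 + 6·4·6 + 6·9·2 + 4·3·10 + 3·5·9 = 507 ≡ 1.
  S = (5, 7, 1) ≠ 0, so r is not a codeword (an error is present).
Step 3: locate the error. For a single error e at position i, S_ℓ = v_i·e·α_i^ℓ, so α_err = S_1/S_0.
  S_0^{−1} = 5^{−1} = 9 (mod 11), so α_err = 7·9 = 63 ≡ 8 = α_3. Error position i = 3.
  Consistency check: S_2/S_1 = 1·8 = 8 ≡ 8 = α_err ✓ (single-error assumption holds).
Step 4: error magnitude e = S_0/v_3 = S_0·∏_{j≠3}(α_3 − α_j) = 5·2 = 10 ≡ 10 (mod 11).
Step 5: correct position 3: c_3 = r_3 − e = 2 − 10 ≡ 3 (mod 11). Hence c = [0, 6, 3, 10, 9].
  Check: interpolating c through the α_i gives m(x) = 7 + 5·x (degree < 2) with m(α_i) = c_i for every i, so c is indeed a codeword.
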